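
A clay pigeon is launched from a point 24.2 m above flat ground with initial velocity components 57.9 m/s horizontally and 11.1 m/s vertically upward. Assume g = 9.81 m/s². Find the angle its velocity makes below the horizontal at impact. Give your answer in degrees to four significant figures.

Vertical motion (up positive, ground at y = 0): 4.905 t² − (11.10) t − 24.2 = 0, so t = (11.10 + √(11.10² + 2·9.81·24.2)) / 9.81 = (11.10 + 24.45) / 9.81 = 3.624 s.
At impact: v_y = v_y0 − g t = −24.45 m/s; vₓ = 57.90 m/s.
Angle below horizontal: arctan(|v_y|/vₓ) = arctan(24.45/57.90) = 22.90°.

22.90°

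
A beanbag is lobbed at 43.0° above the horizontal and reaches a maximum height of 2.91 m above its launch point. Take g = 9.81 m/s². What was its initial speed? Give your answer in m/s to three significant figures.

At the peak v_y = 0, so v_y0 = √(2gH) = √(2 × 9.81 × 2.91) = 7.556 m/s.
v_y0 = v₀ sin θ ⇒ v₀ = 7.556 / sin 43.0° = 11.08 m/s.

11.1 m/s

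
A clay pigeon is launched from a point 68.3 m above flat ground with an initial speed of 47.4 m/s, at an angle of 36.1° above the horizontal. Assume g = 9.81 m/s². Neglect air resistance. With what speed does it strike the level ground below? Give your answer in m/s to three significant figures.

59.9 m/s

Horizontal component vₓ = 47.40 cos 36.1° = 38.30 m/s; vertical v_y0 = 47.40 sin 36.1° = 27.93 m/s.
Vertical motion (up positive, ground at y = 0): 4.905 t² − (27.93) t − 68.3 = 0, so t = (27.93 + √(27.93² + 2·9.81·68.3)) / 9.81 = (27.93 + 46.04) / 9.81 = 7.540 s.
Vertical velocity at impact: v_y = v_y0 − g t = 27.93 − 9.81 × 7.540 = −46.04 m/s.
Speed: |v| = √(vₓ² + v_y²) = √(38.30² + 46.04²) = 59.89 m/s.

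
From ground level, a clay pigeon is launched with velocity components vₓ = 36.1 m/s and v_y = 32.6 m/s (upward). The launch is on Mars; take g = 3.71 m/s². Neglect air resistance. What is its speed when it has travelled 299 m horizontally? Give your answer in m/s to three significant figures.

At x = 299 m, t = x/vₓ = 299/36.10 = 8.283 s.
Vertical velocity there: v_y = v_y0 − g t = 32.60 − 3.71 × 8.283 = 1.872 m/s.
Speed: √(vₓ² + v_y²) = √(36.10² + 1.872²) = 36.15 m/s.

36.1 m/s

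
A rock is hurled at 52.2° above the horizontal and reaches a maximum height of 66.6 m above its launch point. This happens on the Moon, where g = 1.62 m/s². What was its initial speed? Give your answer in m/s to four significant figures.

18.59 m/s

At the peak v_y = 0, so v_y0 = √(2gH) = √(2 × 1.62 × 66.6) = 14.69 m/s.
v_y0 = v₀ sin θ ⇒ v₀ = 14.69 / sin 52.2° = 18.59 m/s.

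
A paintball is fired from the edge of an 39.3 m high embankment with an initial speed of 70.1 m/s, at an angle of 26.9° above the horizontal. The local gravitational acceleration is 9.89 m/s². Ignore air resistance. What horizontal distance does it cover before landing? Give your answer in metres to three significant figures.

Horizontal component vₓ = 70.10 cos 26.9° = 62.52 m/s; vertical v_y0 = 70.10 sin 26.9° = 31.72 m/s.
With up positive and y = 0 at the ground: y(t) = 39.3 + (31.72) t − 4.945 t². Setting y = 0 and taking the positive root: t = [31.72 + √(31.72² + 2·9.89·39.3)] / 9.89 = (31.72 + 42.23) / 9.89 = 7.477 s.
Horizontal distance: R = vₓ t = 62.52 × 7.477 = 467.4 m.

467 m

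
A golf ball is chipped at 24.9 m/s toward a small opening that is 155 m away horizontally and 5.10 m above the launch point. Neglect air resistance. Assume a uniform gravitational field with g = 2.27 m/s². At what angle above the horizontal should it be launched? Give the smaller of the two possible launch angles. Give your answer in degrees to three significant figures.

Trajectory: y = x tanθ − g x² (1 + tan²θ)/(2v₀²). With x = 155, y = 5.10, v₀ = 24.9, g = 2.27:
43.98 tan²θ − 155 tanθ + (49.08) = 0.
tanθ = [155 ± √(155² − 4 × 43.98 × (49.08))] / (2 × 43.98) = (155 ± 124.1) / 87.96, giving tanθ = 0.3518 or 3.173.
θ = 19.38° or 72.50°; the smaller is 19.38°.

19.4°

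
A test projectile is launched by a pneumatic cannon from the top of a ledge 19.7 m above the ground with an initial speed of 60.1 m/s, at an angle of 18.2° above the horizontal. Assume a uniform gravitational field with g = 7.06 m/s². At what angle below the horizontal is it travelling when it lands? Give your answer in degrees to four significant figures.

vₓ = 60.10 cos 18.2° = 57.09 m/s; v_y0 = 60.10 sin 18.2° = 18.77 m/s.
The projectile lands when y = 19.7 + (18.77) t − ½·7.06·t² = 0. Positive root: t = (18.77 + √(18.77² + 2·7.06·19.7)) / 7.06 = (18.77 + 25.11) / 7.06 = 6.216 s.
At impact: v_y = v_y0 − g t = −25.11 m/s; vₓ = 57.09 m/s.
Angle below horizontal: arctan(|v_y|/vₓ) = arctan(25.11/57.09) = 23.74°.

23.74°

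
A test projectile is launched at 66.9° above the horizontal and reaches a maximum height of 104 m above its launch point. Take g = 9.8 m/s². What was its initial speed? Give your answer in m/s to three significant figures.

At the peak v_y = 0, so v_y0 = √(2gH) = √(2 × 9.80 × 104) = 45.15 m/s.
v_y0 = v₀ sin θ ⇒ v₀ = 45.15 / sin 66.9° = 49.08 m/s.

49.1 m/s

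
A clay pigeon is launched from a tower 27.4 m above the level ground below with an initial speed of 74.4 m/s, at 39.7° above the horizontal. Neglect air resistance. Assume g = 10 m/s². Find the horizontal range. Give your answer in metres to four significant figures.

Horizontal component vₓ = 74.40 cos 39.7° = 57.24 m/s; vertical v_y0 = 74.40 sin 39.7° = 47.52 m/s.
Vertical motion (up positive, ground at y = 0): 5.000 t² − (47.52) t − 27.4 = 0, so t = (47.52 + √(47.52² + 2·10.0·27.4)) / 10.0 = (47.52 + 52.98) / 10.0 = 10.05 s.
Horizontal distance: R = vₓ t = 57.24 × 10.05 = 575.3 m.

575.3 m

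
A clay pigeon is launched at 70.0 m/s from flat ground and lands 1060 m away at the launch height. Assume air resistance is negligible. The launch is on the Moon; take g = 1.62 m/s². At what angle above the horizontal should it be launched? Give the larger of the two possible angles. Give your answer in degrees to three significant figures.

79.7°

Level-ground range R = v₀² sin(2θ)/g ⇒ sin(2θ) = gR/v₀² = 1.62 × 1060 / 70.0² = 0.3504.
2θ = 20.51° or 180° − 20.51° = 159.5°, so θ = 10.26° or 79.74°.
The larger angle is 79.74°.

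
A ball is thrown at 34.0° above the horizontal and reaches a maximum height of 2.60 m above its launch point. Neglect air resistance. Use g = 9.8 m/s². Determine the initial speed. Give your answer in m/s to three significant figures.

12.8 m/s

At the peak v_y = 0, so v_y0 = √(2gH) = √(2 × 9.80 × 2.60) = 7.139 m/s.
v_y0 = v₀ sin θ ⇒ v₀ = 7.139 / sin 34.0° = 12.77 m/s.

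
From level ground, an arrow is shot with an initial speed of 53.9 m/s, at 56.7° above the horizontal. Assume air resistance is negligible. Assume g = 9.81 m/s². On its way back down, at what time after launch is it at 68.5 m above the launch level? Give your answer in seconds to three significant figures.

7.26 s

Resolve: vₓ = 53.90 cos 56.7° = 29.59 m/s and v_y0 = 53.90 sin 56.7° = 45.05 m/s.
Height y(t) = 45.05 t − 4.905 t² = 68.5 gives 4.905 t² − 45.05 t + 68.5 = 0.
t = [45.05 ± √(45.05² − 2·9.81·68.5)] / 9.81 = (45.05 ± 26.18) / 9.81, so t = 1.923 s or t = 7.261 s.
The descending-branch root is 7.261 s.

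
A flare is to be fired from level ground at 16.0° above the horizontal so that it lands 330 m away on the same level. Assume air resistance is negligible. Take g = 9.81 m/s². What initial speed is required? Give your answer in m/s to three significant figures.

Level-ground range: R = v₀² sin(2θ)/g, so v₀ = √(gR / sin 2θ).
v₀ = √(9.81 × 330 / sin 32.00°) = √(3237 / 0.5299) = √6109.0 = 78.16 m/s.

78.2 m/s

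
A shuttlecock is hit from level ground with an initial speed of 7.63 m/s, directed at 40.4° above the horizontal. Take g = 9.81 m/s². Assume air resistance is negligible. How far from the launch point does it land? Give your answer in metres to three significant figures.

Components: vₓ = 7.630 cos 40.4° = 5.811 m/s, v_y0 = 7.630 sin 40.4° = 4.945 m/s.
Flight time T = 2 v_y0 / g = 1.008 s.
Horizontal distance R = vₓ T = 5.811 × 1.008 = 5.858 m.

5.86 m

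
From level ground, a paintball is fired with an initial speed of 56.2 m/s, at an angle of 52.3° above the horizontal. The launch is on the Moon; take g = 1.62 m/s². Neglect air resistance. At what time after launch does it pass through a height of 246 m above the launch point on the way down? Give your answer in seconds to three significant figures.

Horizontal component vₓ = 56.20 cos 52.3° = 34.37 m/s; vertical v_y0 = 56.20 sin 52.3° = 44.47 m/s.
Require v_y0 t − ½ g t² = 246, i.e. 0.8100 t² − 44.47 t + 246 = 0.
t = [44.47 ± √(44.47² − 2·1.62·246)] / 1.62 = (44.47 ± 34.35) / 1.62, so t = 6.242 s or t = 48.66 s.
The descending-branch root is 48.66 s.

48.7 s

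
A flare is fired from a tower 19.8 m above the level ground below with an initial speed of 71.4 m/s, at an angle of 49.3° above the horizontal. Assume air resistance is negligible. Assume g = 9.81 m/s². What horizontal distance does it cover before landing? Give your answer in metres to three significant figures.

Resolve: vₓ = 71.40 cos 49.3° = 46.56 m/s and v_y0 = 71.40 sin 49.3° = 54.13 m/s.
With up positive and y = 0 at the ground: y(t) = 19.8 + (54.13) t − 4.905 t². Setting y = 0 and taking the positive root: t = [54.13 + √(54.13² + 2·9.81·19.8)] / 9.81 = (54.13 + 57.61) / 9.81 = 11.39 s.
Horizontal distance: R = vₓ t = 46.56 × 11.39 = 530.3 m.

530 m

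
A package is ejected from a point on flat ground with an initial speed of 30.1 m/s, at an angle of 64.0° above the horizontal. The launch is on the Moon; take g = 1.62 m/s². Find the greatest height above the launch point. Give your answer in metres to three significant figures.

226 m

vₓ = 30.10 cos 64.0° = 13.19 m/s; v_y0 = 30.10 sin 64.0° = 27.05 m/s.
Peak height H = v_y0² / (2g) = 731.90 / 3.240 = 225.9 m.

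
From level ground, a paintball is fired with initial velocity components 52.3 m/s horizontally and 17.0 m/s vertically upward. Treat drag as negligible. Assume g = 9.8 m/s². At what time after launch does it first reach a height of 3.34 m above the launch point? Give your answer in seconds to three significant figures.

Height y(t) = 17.00 t − 4.900 t² = 3.34 gives 4.900 t² − 17.00 t + 3.34 = 0.
Quadratic formula: t = (17.00 ± √223.54) / 9.80 = (17.00 ± 14.95) / 9.80 → t = 0.2091 s or 3.260 s.
The first (ascending) time is 0.2091 s.

0.209 s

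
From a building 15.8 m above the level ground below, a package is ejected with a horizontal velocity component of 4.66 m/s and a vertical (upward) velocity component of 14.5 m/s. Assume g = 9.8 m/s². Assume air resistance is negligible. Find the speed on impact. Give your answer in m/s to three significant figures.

23.3 m/s

Vertical motion (up positive, ground at y = 0): 4.900 t² − (14.50) t − 15.8 = 0, so t = (14.50 + √(14.50² + 2·9.80·15.8)) / 9.80 = (14.50 + 22.80) / 9.80 = 3.806 s.
Vertical velocity at impact: v_y = v_y0 − g t = 14.50 − 9.80 × 3.806 = −22.80 m/s.
Speed: |v| = √(vₓ² + v_y²) = √(4.660² + 22.80²) = 23.27 m/s.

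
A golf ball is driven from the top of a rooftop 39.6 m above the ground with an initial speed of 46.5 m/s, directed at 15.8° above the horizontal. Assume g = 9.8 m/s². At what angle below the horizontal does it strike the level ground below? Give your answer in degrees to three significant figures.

Resolve: vₓ = 46.50 cos 15.8° = 44.74 m/s and v_y0 = 46.50 sin 15.8° = 12.66 m/s.
Vertical motion (up positive, ground at y = 0): 4.900 t² − (12.66) t − 39.6 = 0, so t = (12.66 + √(12.66² + 2·9.80·39.6)) / 9.80 = (12.66 + 30.60) / 9.80 = 4.415 s.
At impact: v_y = v_y0 − g t = −30.60 m/s; vₓ = 44.74 m/s.
Angle below horizontal: arctan(|v_y|/vₓ) = arctan(30.60/44.74) = 34.37°.

34.4°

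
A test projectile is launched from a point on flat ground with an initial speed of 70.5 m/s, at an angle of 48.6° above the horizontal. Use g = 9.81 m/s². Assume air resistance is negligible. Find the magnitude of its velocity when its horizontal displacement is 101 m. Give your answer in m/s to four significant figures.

Horizontal component vₓ = 70.50 cos 48.6° = 46.62 m/s; vertical v_y0 = 70.50 sin 48.6° = 52.88 m/s.
At x = 101 m, t = x/vₓ = 101/46.62 = 2.166 s.
Vertical velocity there: v_y = v_y0 − g t = 52.88 − 9.81 × 2.166 = 31.63 m/s.
Speed: √(vₓ² + v_y²) = √(46.62² + 31.63²) = 56.34 m/s.

56.34 m/s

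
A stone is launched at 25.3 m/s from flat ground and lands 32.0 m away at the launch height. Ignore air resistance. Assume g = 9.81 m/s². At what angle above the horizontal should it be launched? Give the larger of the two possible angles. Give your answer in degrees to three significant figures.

75.3°

From R = (v₀²/g) sin 2θ: sin 2θ = 9.81 × 32.0 / 640.09 = 0.4904.
2θ = 29.37° or 180° − 29.37° = 150.6°, so θ = 14.68° or 75.32°.
The larger angle is 75.32°.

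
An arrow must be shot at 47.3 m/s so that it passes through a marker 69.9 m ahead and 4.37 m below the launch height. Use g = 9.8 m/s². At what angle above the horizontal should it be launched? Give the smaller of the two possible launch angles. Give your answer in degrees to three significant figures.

Trajectory: y = x tanθ − g x² (1 + tan²θ)/(2v₀²). With x = 69.9, y = −4.37, v₀ = 47.3, g = 9.80:
10.70 tan²θ − 69.9 tanθ + (6.331) = 0.
tanθ = [69.9 ± √(69.9² − 4 × 10.70 × (6.331))] / (2 × 10.70) = (69.9 ± 67.93) / 21.40, giving tanθ = 0.09187 or 6.440.
θ = 5.249° or 81.17°; the smaller is 5.249°.

5.25°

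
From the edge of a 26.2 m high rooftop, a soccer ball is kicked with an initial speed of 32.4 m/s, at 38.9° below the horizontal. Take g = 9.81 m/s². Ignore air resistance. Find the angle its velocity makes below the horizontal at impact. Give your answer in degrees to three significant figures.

50.4°

Components: vₓ = 32.40 cos 38.9° = 25.22 m/s, v_y0 = −20.35 m/s (downward).
With up positive and y = 0 at the ground: y(t) = 26.2 + (−20.35) t − 4.905 t². Setting y = 0 and taking the positive root: t = [−20.35 + √(20.35² + 2·9.81·26.2)] / 9.81 = (−20.35 + 30.46) / 9.81 = 1.031 s.
At impact: v_y = v_y0 − g t = −30.46 m/s; vₓ = 25.22 m/s.
Angle below horizontal: arctan(|v_y|/vₓ) = arctan(30.46/25.22) = 50.38°.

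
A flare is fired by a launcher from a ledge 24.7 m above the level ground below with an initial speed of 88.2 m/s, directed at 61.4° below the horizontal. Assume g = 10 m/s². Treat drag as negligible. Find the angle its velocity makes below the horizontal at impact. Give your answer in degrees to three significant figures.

Resolve: vₓ = 88.20 cos 61.4° = 42.22 m/s and v_y0 = −77.44 m/s (downward).
Vertical motion (up positive, ground at y = 0): 5.000 t² − (−77.44) t − 24.7 = 0, so t = (−77.44 + √(77.44² + 2·10.0·24.7)) / 10.0 = (−77.44 + 80.56) / 10.0 = 0.3127 s.
At impact: v_y = v_y0 − g t = −80.56 m/s; vₓ = 42.22 m/s.
Angle below horizontal: arctan(|v_y|/vₓ) = arctan(80.56/42.22) = 62.34°.

62.3°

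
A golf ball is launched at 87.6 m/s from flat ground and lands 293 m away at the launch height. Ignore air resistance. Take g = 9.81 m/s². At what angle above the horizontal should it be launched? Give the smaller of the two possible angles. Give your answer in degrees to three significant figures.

From R = (v₀²/g) sin 2θ: sin 2θ = 9.81 × 293 / 7673.8 = 0.3746.
2θ = 22.00° or 180° − 22.00° = 158.0°, so θ = 11.00° or 79.00°.
The smaller angle is 11.00°.

11.0°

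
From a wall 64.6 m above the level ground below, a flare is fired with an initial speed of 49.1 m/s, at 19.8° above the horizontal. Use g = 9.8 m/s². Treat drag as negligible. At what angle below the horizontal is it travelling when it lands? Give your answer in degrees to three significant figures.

Horizontal component vₓ = 49.10 cos 19.8° = 46.20 m/s; vertical v_y0 = 49.10 sin 19.8° = 16.63 m/s.
The projectile lands when y = 64.6 + (16.63) t − ½·9.80·t² = 0. Positive root: t = (16.63 + √(16.63² + 2·9.80·64.6)) / 9.80 = (16.63 + 39.28) / 9.80 = 5.705 s.
At impact: v_y = v_y0 − g t = −39.28 m/s; vₓ = 46.20 m/s.
Angle below horizontal: arctan(|v_y|/vₓ) = arctan(39.28/46.20) = 40.37°.

40.4°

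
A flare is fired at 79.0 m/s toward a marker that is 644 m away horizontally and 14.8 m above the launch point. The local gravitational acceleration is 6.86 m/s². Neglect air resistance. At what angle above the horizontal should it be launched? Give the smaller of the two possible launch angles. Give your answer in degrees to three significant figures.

Trajectory: y = x tanθ − g x² (1 + tan²θ)/(2v₀²). With x = 644, y = 14.8, v₀ = 79.0, g = 6.86:
227.9 tan²θ − 644 tanθ + (242.7) = 0.
tanθ = [644 ± √(644² − 4 × 227.9 × (242.7))] / (2 × 227.9) = (644 ± 439.8) / 455.9, giving tanθ = 0.4479 or 2.377.
θ = 24.13° or 67.19°; the smaller is 24.13°.

24.1°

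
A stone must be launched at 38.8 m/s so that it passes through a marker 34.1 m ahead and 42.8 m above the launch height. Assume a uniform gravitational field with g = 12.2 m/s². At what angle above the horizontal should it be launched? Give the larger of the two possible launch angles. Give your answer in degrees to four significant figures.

79.42°

Trajectory: y = x tanθ − g x² (1 + tan²θ)/(2v₀²). With x = 34.1, y = 42.8, v₀ = 38.8, g = 12.2:
4.712 tan²θ − 34.1 tanθ + (47.51) = 0.
tanθ = [34.1 ± √(34.1² − 4 × 4.712 × (47.51))] / (2 × 4.712) = (34.1 ± 16.35) / 9.423, giving tanθ = 1.883 or 5.354.
θ = 62.03° or 79.42°; the larger is 79.42°.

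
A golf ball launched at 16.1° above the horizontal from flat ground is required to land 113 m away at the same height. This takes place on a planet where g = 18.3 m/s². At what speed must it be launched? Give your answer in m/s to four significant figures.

On level ground R = v₀² sin 2θ / g ⇒ v₀ = √(gR / sin 2θ).
v₀ = √(18.3 × 113 / sin 32.20°) = √(2068 / 0.5329) = √3880.6 = 62.29 m/s.

62.29 m/s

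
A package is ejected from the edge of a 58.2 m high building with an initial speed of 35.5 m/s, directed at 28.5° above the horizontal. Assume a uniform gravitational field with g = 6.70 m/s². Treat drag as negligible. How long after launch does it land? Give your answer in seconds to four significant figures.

7.403 s

Components: vₓ = 35.50 cos 28.5° = 31.20 m/s, v_y0 = 35.50 sin 28.5° = 16.94 m/s.
With up positive and y = 0 at the ground: y(t) = 58.2 + (16.94) t − 3.350 t². Setting y = 0 and taking the positive root: t = [16.94 + √(16.94² + 2·6.70·58.2)] / 6.70 = (16.94 + 32.66) / 6.70 = 7.403 s.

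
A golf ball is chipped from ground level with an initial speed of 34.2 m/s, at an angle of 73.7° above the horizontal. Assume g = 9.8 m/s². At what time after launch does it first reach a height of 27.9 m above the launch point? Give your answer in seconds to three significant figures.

0.999 s

Resolve: vₓ = 34.20 cos 73.7° = 9.599 m/s and v_y0 = 34.20 sin 73.7° = 32.83 m/s.
Require v_y0 t − ½ g t² = 27.9, i.e. 4.900 t² − 32.83 t + 27.9 = 0.
Quadratic formula: t = (32.83 ± √530.66) / 9.80 = (32.83 ± 23.04) / 9.80 → t = 0.9989 s or 5.700 s.
The first (ascending) time is 0.9989 s.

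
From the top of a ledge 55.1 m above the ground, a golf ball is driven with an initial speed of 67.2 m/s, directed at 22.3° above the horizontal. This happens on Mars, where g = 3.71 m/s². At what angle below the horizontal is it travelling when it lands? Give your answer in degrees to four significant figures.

27.63°

Horizontal component vₓ = 67.20 cos 22.3° = 62.17 m/s; vertical v_y0 = 67.20 sin 22.3° = 25.50 m/s.
Vertical motion (up positive, ground at y = 0): 1.855 t² − (25.50) t − 55.1 = 0, so t = (25.50 + √(25.50² + 2·3.71·55.1)) / 3.71 = (25.50 + 32.54) / 3.71 = 15.64 s.
At impact: v_y = v_y0 − g t = −32.54 m/s; vₓ = 62.17 m/s.
Angle below horizontal: arctan(|v_y|/vₓ) = arctan(32.54/62.17) = 27.63°.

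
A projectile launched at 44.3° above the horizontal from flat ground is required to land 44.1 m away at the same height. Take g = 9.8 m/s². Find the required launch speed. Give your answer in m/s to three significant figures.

20.8 m/s

From R = (v₀² / g) sin 2θ: v₀ = √(gR / sin 2θ).
v₀ = √(9.80 × 44.1 / sin 88.60°) = √(432.2 / 0.9997) = √432.31 = 20.79 m/s.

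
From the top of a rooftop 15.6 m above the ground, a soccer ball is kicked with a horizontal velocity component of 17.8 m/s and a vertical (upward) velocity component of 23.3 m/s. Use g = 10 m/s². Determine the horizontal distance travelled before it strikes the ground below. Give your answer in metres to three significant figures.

93.5 m

The projectile lands when y = 15.6 + (23.30) t − ½·10.0·t² = 0. Positive root: t = (23.30 + √(23.30² + 2·10.0·15.6)) / 10.0 = (23.30 + 29.24) / 10.0 = 5.254 s.
Horizontal distance: R = vₓ t = 17.80 × 5.254 = 93.52 m.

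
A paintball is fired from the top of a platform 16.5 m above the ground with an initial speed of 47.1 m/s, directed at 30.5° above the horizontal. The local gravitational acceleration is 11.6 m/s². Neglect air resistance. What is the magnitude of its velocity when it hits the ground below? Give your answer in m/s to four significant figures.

51.00 m/s

Horizontal component vₓ = 47.10 cos 30.5° = 40.58 m/s; vertical v_y0 = 47.10 sin 30.5° = 23.91 m/s.
Vertical motion (up positive, ground at y = 0): 5.800 t² − (23.91) t − 16.5 = 0, so t = (23.91 + √(23.91² + 2·11.6·16.5)) / 11.6 = (23.91 + 30.89) / 11.6 = 4.724 s.
Vertical velocity at impact: v_y = v_y0 − g t = 23.91 − 11.6 × 4.724 = −30.89 m/s.
Speed: |v| = √(vₓ² + v_y²) = √(40.58² + 30.89²) = 51.00 m/s.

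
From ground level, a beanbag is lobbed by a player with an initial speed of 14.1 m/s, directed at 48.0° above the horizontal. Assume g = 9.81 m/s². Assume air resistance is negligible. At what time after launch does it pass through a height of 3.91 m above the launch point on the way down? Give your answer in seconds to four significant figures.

1.654 s

Horizontal component vₓ = 14.10 cos 48.0° = 9.435 m/s; vertical v_y0 = 14.10 sin 48.0° = 10.48 m/s.
Height y(t) = 10.48 t − 4.905 t² = 3.91 gives 4.905 t² − 10.48 t + 3.91 = 0.
Quadratic formula: t = (10.48 ± √33.081) / 9.81 = (10.48 ± 5.752) / 9.81 → t = 0.4818 s or 1.654 s.
The descending-branch root is 1.654 s.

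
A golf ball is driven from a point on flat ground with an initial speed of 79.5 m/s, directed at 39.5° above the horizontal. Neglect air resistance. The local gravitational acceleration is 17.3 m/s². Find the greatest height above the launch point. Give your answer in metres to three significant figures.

73.9 m

Components: vₓ = 79.50 cos 39.5° = 61.34 m/s, v_y0 = 79.50 sin 39.5° = 50.57 m/s.
Peak height H = v_y0² / (2g) = 2557.1 / 34.60 = 73.91 m.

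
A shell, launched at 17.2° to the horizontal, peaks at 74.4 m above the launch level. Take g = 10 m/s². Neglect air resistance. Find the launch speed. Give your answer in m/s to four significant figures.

At the peak v_y = 0, so v_y0 = √(2gH) = √(2 × 10.0 × 74.4) = 38.57 m/s.
v_y0 = v₀ sin θ ⇒ v₀ = 38.57 / sin 17.2° = 130.4 m/s.

130.4 m/s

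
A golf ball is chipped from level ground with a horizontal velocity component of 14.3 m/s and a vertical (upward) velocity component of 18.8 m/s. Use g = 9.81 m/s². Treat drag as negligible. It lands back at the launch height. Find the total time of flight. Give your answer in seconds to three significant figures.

It returns to y = 0 when t = 2 v_y0 / g = 2(18.80)/9.81 = 3.833 s.

3.83 s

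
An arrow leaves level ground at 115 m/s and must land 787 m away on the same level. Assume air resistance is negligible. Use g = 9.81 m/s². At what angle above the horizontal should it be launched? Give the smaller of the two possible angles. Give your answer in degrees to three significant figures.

Level-ground range R = v₀² sin(2θ)/g ⇒ sin(2θ) = gR/v₀² = 9.81 × 787 / 115² = 0.5838.
2θ = 35.72° or 180° − 35.72° = 144.3°, so θ = 17.86° or 72.14°.
The smaller angle is 17.86°.

17.9°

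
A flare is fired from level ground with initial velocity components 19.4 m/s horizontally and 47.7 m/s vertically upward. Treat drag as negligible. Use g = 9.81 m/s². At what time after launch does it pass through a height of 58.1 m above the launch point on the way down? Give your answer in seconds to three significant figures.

Set y = v_y0 t − ½ g t² = 58.1: 4.905 t² − 47.70 t + 58.1 = 0.
Quadratic formula: t = (47.70 ± √1135.4) / 9.81 = (47.70 ± 33.70) / 9.81 → t = 1.428 s or 8.297 s.
The descending-branch root is 8.297 s.

8.30 s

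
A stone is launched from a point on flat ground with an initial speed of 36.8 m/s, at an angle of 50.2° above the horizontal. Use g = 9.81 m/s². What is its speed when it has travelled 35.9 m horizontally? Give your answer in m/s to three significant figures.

27.1 m/s

Components: vₓ = 36.80 cos 50.2° = 23.56 m/s, v_y0 = 36.80 sin 50.2° = 28.27 m/s.
Time to reach x = 35.9 m: t = x/vₓ = 35.9/23.56 = 1.524 s.
Vertical velocity there: v_y = v_y0 − g t = 28.27 − 9.81 × 1.524 = 13.32 m/s.
Speed: √(vₓ² + v_y²) = √(23.56² + 13.32²) = 27.06 m/s.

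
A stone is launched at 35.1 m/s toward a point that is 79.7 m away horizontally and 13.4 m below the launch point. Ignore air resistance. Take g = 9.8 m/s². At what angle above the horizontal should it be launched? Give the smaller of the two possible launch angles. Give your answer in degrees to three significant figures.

8.90°

Trajectory: y = x tanθ − g x² (1 + tan²θ)/(2v₀²). With x = 79.7, y = −13.4, v₀ = 35.1, g = 9.80:
25.26 tan²θ − 79.7 tanθ + (11.86) = 0.
tanθ = [79.7 ± √(79.7² − 4 × 25.26 × (11.86))] / (2 × 25.26) = (79.7 ± 71.79) / 50.53, giving tanθ = 0.1566 or 2.998.
θ = 8.902° or 71.55°; the smaller is 8.902°.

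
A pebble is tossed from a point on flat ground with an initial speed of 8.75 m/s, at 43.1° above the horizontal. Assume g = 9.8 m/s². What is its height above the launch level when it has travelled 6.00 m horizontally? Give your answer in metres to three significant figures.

1.29 m

vₓ = 8.750 cos 43.1° = 6.389 m/s; v_y0 = 8.750 sin 43.1° = 5.979 m/s.
x = vₓ t ⇒ t = 6.00/6.389 = 0.9391 s.
Height: y = v_y0 t − ½ g t² = 5.979 × 0.9391 − 4.900 × 0.9391² = 5.615 − 4.322 = 1.293 m.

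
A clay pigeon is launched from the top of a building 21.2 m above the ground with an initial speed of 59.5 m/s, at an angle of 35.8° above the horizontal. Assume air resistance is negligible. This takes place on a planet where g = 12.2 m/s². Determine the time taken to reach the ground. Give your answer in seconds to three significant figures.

Horizontal component vₓ = 59.50 cos 35.8° = 48.26 m/s; vertical v_y0 = 59.50 sin 35.8° = 34.80 m/s.
The projectile lands when y = 21.2 + (34.80) t − ½·12.2·t² = 0. Positive root: t = (34.80 + √(34.80² + 2·12.2·21.2)) / 12.2 = (34.80 + 41.58) / 12.2 = 6.261 s.

6.26 s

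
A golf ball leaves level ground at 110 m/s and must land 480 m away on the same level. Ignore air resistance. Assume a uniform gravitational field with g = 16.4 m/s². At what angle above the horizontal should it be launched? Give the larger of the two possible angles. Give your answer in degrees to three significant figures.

R = v₀² sin 2θ / g gives sin 2θ = gR/v₀² = 16.4·480/110² = 0.6506.
2θ = 40.59° or 180° − 40.59° = 139.4°, so θ = 20.29° or 69.71°.
The larger angle is 69.71°.

69.7°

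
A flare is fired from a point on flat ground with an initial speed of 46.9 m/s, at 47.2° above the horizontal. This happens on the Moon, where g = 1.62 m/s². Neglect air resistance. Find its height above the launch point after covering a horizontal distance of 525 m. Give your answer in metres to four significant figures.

Horizontal component vₓ = 46.90 cos 47.2° = 31.87 m/s; vertical v_y0 = 46.90 sin 47.2° = 34.41 m/s.
x = vₓ t ⇒ t = 525/31.87 = 16.48 s.
Height: y = v_y0 t − ½ g t² = 34.41 × 16.48 − 0.8100 × 16.48² = 566.9 − 219.9 = 347.1 m.

347.1 m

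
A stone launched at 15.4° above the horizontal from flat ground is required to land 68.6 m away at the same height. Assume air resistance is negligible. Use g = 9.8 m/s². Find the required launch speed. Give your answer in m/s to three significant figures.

36.2 m/s

From R = (v₀² / g) sin 2θ: v₀ = √(gR / sin 2θ).
v₀ = √(9.80 × 68.6 / sin 30.80°) = √(672.3 / 0.5120) = √1312.9 = 36.23 m/s.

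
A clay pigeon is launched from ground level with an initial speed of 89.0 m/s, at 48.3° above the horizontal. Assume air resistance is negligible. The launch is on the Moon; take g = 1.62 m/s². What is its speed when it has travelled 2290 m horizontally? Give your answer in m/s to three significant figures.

Components: vₓ = 89.00 cos 48.3° = 59.21 m/s, v_y0 = 89.00 sin 48.3° = 66.45 m/s.
At x = 2290 m, t = x/vₓ = 2290/59.21 = 38.68 s.
Vertical velocity there: v_y = v_y0 − g t = 66.45 − 1.62 × 38.68 = 3.791 m/s.
Speed: √(vₓ² + v_y²) = √(59.21² + 3.791²) = 59.33 m/s.

59.3 m/s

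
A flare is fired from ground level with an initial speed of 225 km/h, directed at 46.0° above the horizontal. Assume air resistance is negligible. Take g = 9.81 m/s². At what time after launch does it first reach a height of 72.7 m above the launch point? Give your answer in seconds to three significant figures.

Convert: 225 km/h = 225/3.6 = 62.50 m/s.
vₓ = 62.50 cos 46.0° = 43.42 m/s; v_y0 = 62.50 sin 46.0° = 44.96 m/s.
Set y = v_y0 t − ½ g t² = 72.7: 4.905 t² − 44.96 t + 72.7 = 0.
t = [44.96 ± √(44.96² − 2·9.81·72.7)] / 9.81 = (44.96 ± 24.39) / 9.81, so t = 2.097 s or t = 7.069 s.
The first (ascending) time is 2.097 s.

2.10 s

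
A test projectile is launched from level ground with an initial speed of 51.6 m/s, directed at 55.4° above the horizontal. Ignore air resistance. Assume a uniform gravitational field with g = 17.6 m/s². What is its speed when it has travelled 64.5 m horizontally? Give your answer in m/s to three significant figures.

29.5 m/s

vₓ = 51.60 cos 55.4° = 29.30 m/s; v_y0 = 51.60 sin 55.4° = 42.47 m/s.
At x = 64.5 m, t = x/vₓ = 64.5/29.30 = 2.201 s.
Vertical velocity there: v_y = v_y0 − g t = 42.47 − 17.6 × 2.201 = 3.731 m/s.
Speed: √(vₓ² + v_y²) = √(29.30² + 3.731²) = 29.54 m/s.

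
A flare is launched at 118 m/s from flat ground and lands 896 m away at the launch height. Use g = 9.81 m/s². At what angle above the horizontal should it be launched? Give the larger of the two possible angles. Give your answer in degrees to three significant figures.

70.4°

R = v₀² sin 2θ / g gives sin 2θ = gR/v₀² = 9.81·896/118² = 0.6313.
2θ = 39.14° or 180° − 39.14° = 140.9°, so θ = 19.57° or 70.43°.
The larger angle is 70.43°.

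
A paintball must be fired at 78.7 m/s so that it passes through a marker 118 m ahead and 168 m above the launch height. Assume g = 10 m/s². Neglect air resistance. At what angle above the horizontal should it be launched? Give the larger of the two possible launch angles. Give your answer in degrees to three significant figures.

83.4°

Trajectory: y = x tanθ − g x² (1 + tan²θ)/(2v₀²). With x = 118, y = 168, v₀ = 78.7, g = 10.0:
11.24 tan²θ − 118 tanθ + (179.2) = 0.
tanθ = [118 ± √(118² − 4 × 11.24 × (179.2))] / (2 × 11.24) = (118 ± 76.58) / 22.48, giving tanθ = 1.842 or 8.655.
θ = 61.51° or 83.41°; the larger is 83.41°.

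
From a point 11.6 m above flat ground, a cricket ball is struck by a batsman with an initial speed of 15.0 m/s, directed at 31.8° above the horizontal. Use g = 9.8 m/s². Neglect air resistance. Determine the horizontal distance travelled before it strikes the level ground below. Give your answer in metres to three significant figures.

32.4 m

Horizontal component vₓ = 15.00 cos 31.8° = 12.75 m/s; vertical v_y0 = 15.00 sin 31.8° = 7.904 m/s.
The projectile lands when y = 11.6 + (7.904) t − ½·9.80·t² = 0. Positive root: t = (7.904 + √(7.904² + 2·9.80·11.6)) / 9.80 = (7.904 + 17.02) / 9.80 = 2.544 s.
Horizontal distance: R = vₓ t = 12.75 × 2.544 = 32.43 m.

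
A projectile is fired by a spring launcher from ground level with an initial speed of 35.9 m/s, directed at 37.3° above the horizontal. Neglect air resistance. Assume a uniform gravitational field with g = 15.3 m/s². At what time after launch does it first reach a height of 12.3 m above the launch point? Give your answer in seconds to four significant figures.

0.7785 s

vₓ = 35.90 cos 37.3° = 28.56 m/s; v_y0 = 35.90 sin 37.3° = 21.75 m/s.
Height y(t) = 21.75 t − 7.650 t² = 12.3 gives 7.650 t² − 21.75 t + 12.3 = 0.
t = [21.75 ± √(21.75² − 2·15.3·12.3)] / 15.3 = (21.75 ± 9.844) / 15.3, so t = 0.7785 s or t = 2.065 s.
The first (ascending) time is 0.7785 s.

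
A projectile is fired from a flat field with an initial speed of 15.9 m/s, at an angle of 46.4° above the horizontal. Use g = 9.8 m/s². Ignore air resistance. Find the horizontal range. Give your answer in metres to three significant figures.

Components: vₓ = 15.90 cos 46.4° = 10.96 m/s, v_y0 = 15.90 sin 46.4° = 11.51 m/s.
Flight time T = 2 v_y0 / g = 2.350 s.
Range: R = vₓ T = 10.96 × 2.350 = 25.77 m.

25.8 m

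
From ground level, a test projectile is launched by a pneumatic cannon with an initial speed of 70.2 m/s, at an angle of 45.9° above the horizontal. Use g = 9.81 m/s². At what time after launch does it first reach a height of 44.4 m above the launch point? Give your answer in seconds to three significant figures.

vₓ = 70.20 cos 45.9° = 48.85 m/s; v_y0 = 70.20 sin 45.9° = 50.41 m/s.
Require v_y0 t − ½ g t² = 44.4, i.e. 4.905 t² − 50.41 t + 44.4 = 0.
t = [50.41 ± √(50.41² − 2·9.81·44.4)] / 9.81 = (50.41 ± 40.87) / 9.81, so t = 0.9728 s or t = 9.305 s.
The first (ascending) time is 0.9728 s.

0.973 s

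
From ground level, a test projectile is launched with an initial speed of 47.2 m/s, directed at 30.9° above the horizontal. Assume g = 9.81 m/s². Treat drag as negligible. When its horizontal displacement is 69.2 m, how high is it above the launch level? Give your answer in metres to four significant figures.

Resolve: vₓ = 47.20 cos 30.9° = 40.50 m/s and v_y0 = 47.20 sin 30.9° = 24.24 m/s.
At x = 69.2 m, t = x/vₓ = 69.2/40.50 = 1.709 s.
Height: y = v_y0 t − ½ g t² = 24.24 × 1.709 − 4.905 × 1.709² = 41.42 − 14.32 = 27.10 m.

27.10 m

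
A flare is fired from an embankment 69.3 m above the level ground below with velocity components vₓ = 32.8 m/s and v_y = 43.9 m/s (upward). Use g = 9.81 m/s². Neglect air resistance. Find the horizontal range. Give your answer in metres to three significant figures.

338 m

The projectile lands when y = 69.3 + (43.90) t − ½·9.81·t² = 0. Positive root: t = (43.90 + √(43.90² + 2·9.81·69.3)) / 9.81 = (43.90 + 57.33) / 9.81 = 10.32 s.
Horizontal distance: R = vₓ t = 32.80 × 10.32 = 338.5 m.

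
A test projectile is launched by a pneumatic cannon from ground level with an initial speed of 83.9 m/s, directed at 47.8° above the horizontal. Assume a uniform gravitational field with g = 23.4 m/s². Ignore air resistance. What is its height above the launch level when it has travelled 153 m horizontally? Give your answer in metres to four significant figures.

vₓ = 83.90 cos 47.8° = 56.36 m/s; v_y0 = 83.90 sin 47.8° = 62.15 m/s.
At x = 153 m, t = x/vₓ = 153/56.36 = 2.715 s.
Height: y = v_y0 t − ½ g t² = 62.15 × 2.715 − 11.70 × 2.715² = 168.7 − 86.23 = 82.50 m.

82.50 m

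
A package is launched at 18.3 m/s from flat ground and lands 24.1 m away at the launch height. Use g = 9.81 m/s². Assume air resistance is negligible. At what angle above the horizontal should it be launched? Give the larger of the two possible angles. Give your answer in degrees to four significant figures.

67.55°

From R = (v₀²/g) sin 2θ: sin 2θ = 9.81 × 24.1 / 334.89 = 0.7060.
2θ = 44.91° or 180° − 44.91° = 135.1°, so θ = 22.45° or 67.55°.
The larger angle is 67.55°.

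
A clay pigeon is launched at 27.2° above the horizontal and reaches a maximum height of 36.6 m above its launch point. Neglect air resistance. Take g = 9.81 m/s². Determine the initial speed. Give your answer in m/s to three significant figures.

58.6 m/s

At the peak v_y = 0, so v_y0 = √(2gH) = √(2 × 9.81 × 36.6) = 26.80 m/s.
v_y0 = v₀ sin θ ⇒ v₀ = 26.80 / sin 27.2° = 58.62 m/s.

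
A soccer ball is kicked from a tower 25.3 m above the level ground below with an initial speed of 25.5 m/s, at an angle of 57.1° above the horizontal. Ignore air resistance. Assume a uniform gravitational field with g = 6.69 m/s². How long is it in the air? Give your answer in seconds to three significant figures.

Horizontal component vₓ = 25.50 cos 57.1° = 13.85 m/s; vertical v_y0 = 25.50 sin 57.1° = 21.41 m/s.
The projectile lands when y = 25.3 + (21.41) t − ½·6.69·t² = 0. Positive root: t = (21.41 + √(21.41² + 2·6.69·25.3)) / 6.69 = (21.41 + 28.23) / 6.69 = 7.420 s.

7.42 s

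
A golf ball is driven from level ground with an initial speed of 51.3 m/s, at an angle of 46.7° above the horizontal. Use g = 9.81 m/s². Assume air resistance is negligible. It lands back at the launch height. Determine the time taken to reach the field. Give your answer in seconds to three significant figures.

Resolve: vₓ = 51.30 cos 46.7° = 35.18 m/s and v_y0 = 51.30 sin 46.7° = 37.33 m/s.
Landing at launch height ⇒ T = 2 v_y0 / g = 2 × 37.33 / 9.81 = 7.612 s.

7.61 s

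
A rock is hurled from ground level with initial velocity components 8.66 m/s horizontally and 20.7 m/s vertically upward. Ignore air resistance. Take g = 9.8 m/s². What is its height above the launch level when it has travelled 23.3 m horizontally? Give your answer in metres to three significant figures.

At x = 23.3 m, t = x/vₓ = 23.3/8.660 = 2.691 s.
Height: y = v_y0 t − ½ g t² = 20.70 × 2.691 − 4.900 × 2.691² = 55.69 − 35.47 = 20.22 m.

20.2 m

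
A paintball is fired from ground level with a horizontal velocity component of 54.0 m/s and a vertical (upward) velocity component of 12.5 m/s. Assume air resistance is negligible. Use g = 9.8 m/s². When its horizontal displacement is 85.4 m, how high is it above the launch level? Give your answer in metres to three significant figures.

7.51 m

x = vₓ t ⇒ t = 85.4/54.00 = 1.581 s.
Height: y = v_y0 t − ½ g t² = 12.50 × 1.581 − 4.900 × 1.581² = 19.77 − 12.26 = 7.513 m.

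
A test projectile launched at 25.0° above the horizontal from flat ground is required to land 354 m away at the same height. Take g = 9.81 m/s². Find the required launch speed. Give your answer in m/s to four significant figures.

From R = (v₀² / g) sin 2θ: v₀ = √(gR / sin 2θ).
v₀ = √(9.81 × 354 / sin 50.00°) = √(3473 / 0.7660) = √4533.3 = 67.33 m/s.

67.33 m/s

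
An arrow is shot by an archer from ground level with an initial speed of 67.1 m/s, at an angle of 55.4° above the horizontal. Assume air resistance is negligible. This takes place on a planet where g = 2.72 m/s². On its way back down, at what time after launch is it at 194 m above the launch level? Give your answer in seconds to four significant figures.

Resolve: vₓ = 67.10 cos 55.4° = 38.10 m/s and v_y0 = 67.10 sin 55.4° = 55.23 m/s.
Height y(t) = 55.23 t − 1.360 t² = 194 gives 1.360 t² − 55.23 t + 194 = 0.
t = [55.23 ± √(55.23² − 2·2.72·194)] / 2.72 = (55.23 ± 44.67) / 2.72, so t = 3.884 s or t = 36.73 s.
The descending-branch root is 36.73 s.

36.73 s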